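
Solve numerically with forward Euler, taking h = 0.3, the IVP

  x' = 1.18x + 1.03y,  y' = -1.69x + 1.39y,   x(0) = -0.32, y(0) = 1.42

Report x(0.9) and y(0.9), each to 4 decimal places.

Euler on (x,y): x_{n+1} = x_n + h·x', y_{n+1} = y_n + h·y'.
0.000000: (-0.320000, 1.420000); f=(1.085000, 2.514600) → (0.005500, 2.174380)
0.300000: (0.005500, 2.174380); f=(2.246101, 3.013093) → (0.679330, 3.078308)
0.600000: (0.679330, 3.078308); f=(3.972267, 3.130780) → (1.871011, 4.017542)
(x(0.9), y(0.9)) ≈ (1.8710, 4.0175)

1.8710, 4.0175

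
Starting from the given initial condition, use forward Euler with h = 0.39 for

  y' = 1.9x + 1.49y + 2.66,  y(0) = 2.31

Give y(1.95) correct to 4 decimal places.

Euler: y_{n+1} = y_n + h·f(x_n, y_n).
x=0.000000, y=2.310000: f=6.101900 → y ← 2.310000 + 0.39·6.101900 = 4.689741
x=0.390000, y=4.689741: f=10.388714 → y ← 4.689741 + 0.39·10.388714 = 8.741339
x=0.780000, y=8.741339: f=17.166596 → y ← 8.741339 + 0.39·17.166596 = 15.436312
x=1.170000, y=15.436312: f=27.883105 → y ← 15.436312 + 0.39·27.883105 = 26.310723
x=1.560000, y=26.310723: f=44.826977 → y ← 26.310723 + 0.39·44.826977 = 43.793244
y(1.95) ≈ 43.7932

43.7932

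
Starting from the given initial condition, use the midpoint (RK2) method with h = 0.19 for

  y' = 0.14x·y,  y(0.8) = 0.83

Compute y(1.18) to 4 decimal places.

Midpoint: k1 = f(x_n, y_n); k2 = f(x_n + h/2, y_n + (h/2)·k1); y_{n+1} = y_n + h·k2.
x=0.800000, y=0.830000:
  k1 = f(0.800000, 0.830000) = 0.092960
  k2 = f(0.895000, 0.838831) = 0.105106
  y ← 0.830000 + 0.19·0.105106 = 0.849970
x=0.990000, y=0.849970:
  k1 = f(0.990000, 0.849970) = 0.117806
  k2 = f(1.085000, 0.861162) = 0.130810
  y ← 0.849970 + 0.19·0.130810 = 0.874824
y(1.18) ≈ 0.8748

0.8748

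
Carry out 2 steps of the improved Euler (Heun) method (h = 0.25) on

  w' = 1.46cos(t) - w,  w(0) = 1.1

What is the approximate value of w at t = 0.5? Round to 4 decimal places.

Heun: k1 = f(t_n, w_n); k2 = f(t_n + h, w_n + h·k1); w_{n+1} = w_n + (h/2)·(k1 + k2).
t=0.000000, w=1.100000:
  k1 = f(0.000000, 1.100000) = 0.360000
  k2 = f(0.250000, 1.190000) = 0.224612
  w ← 1.100000 + (0.25/2)·(0.360000 + 0.224612) = 1.173077
t=0.250000, w=1.173077:
  k1 = f(0.250000, 1.173077) = 0.241536
  k2 = f(0.500000, 1.233460) = 0.047810
  w ← 1.173077 + (0.25/2)·(0.241536 + 0.047810) = 1.209245
w(0.5) ≈ 1.2092

1.2092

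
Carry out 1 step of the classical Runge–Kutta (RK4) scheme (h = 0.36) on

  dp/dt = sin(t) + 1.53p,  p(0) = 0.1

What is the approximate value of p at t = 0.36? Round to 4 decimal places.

RK4: k1 = f(t_n, p_n); k2 = f(t_n + h/2, p_n + (h/2)·k1); k3 = f(t_n + h/2, p_n + (h/2)·k2); k4 = f(t_n + h, p_n + h·k3); p_{n+1} = p_n + (h/6)·(k1 + 2k2 + 2k3 + k4).
t=0.000000, p=0.100000:
  k1 = f(0.000000, 0.100000) = 0.153000
  k2 = f(0.180000, 0.127540) = 0.374166
  k3 = f(0.180000, 0.167350) = 0.435075
  k4 = f(0.360000, 0.256627) = 0.744913
  p ← 0.100000 + (0.36/6)·(k1 + 2k2 + 2k3 + k4) = 0.250984
p(0.36) ≈ 0.2510

0.2510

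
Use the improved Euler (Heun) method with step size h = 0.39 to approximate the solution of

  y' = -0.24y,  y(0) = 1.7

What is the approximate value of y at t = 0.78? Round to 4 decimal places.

1.4102

Heun: k1 = f(t_n, y_n); k2 = f(t_n + h, y_n + h·k1); y_{n+1} = y_n + (h/2)·(k1 + k2).
t=0.000000, y=1.700000:
  k1 = f(0.000000, 1.700000) = -0.408000
  k2 = f(0.390000, 1.540880) = -0.369811
  y ← 1.700000 + (0.39/2)·(-0.408000 + (-0.369811)) = 1.548327
t=0.390000, y=1.548327:
  k1 = f(0.390000, 1.548327) = -0.371598
  k2 = f(0.780000, 1.403403) = -0.336817
  y ← 1.548327 + (0.39/2)·(-0.371598 + (-0.336817)) = 1.410186
y(0.78) ≈ 1.4102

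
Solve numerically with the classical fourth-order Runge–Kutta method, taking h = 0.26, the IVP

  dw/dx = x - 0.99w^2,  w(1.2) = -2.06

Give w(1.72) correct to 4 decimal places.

-18.1479

RK4: k1 = f(x_n, w_n); k2 = f(x_n + h/2, w_n + (h/2)·k1); k3 = f(x_n + h/2, w_n + (h/2)·k2); k4 = f(x_n + h, w_n + h·k3); w_{n+1} = w_n + (h/6)·(k1 + 2k2 + 2k3 + k4).
x=1.200000, w=-2.060000:
  k1 = f(1.200000, -2.060000) = -3.001164
  k2 = f(1.330000, -2.450151) = -4.613209
  k3 = f(1.330000, -2.659717) = -5.673355
  k4 = f(1.460000, -3.535072) = -10.911768
  w ← -2.060000 + (0.26/6)·(k1 + 2k2 + 2k3 + k4) = -3.554396
x=1.460000, w=-3.554396:
  k1 = f(1.460000, -3.554396) = -11.047393
  k2 = f(1.590000, -4.990557) = -23.066602
  k3 = f(1.590000, -6.553054) = -40.923094
  k4 = f(1.720000, -14.194400) = -197.746191
  w ← -3.554396 + (0.26/6)·(k1 + 2k2 + 2k3 + k4) = -18.147892
w(1.72) ≈ -18.1479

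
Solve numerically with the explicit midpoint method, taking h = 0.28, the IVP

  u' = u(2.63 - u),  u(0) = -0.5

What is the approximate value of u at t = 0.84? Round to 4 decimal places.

-19.0988

Midpoint: k1 = f(t_n, u_n); k2 = f(t_n + h/2, u_n + (h/2)·k1); u_{n+1} = u_n + h·k2.
t=0.000000, u=-0.500000:
  k1 = f(0.000000, -0.500000) = -1.565000
  k2 = f(0.140000, -0.719100) = -2.408338
  u ← -0.500000 + 0.28·(-2.408338) = -1.174335
t=0.280000, u=-1.174335:
  k1 = f(0.280000, -1.174335) = -4.467562
  k2 = f(0.420000, -1.799793) = -7.972712
  u ← -1.174335 + 0.28·(-7.972712) = -3.406694
t=0.560000, u=-3.406694:
  k1 = f(0.560000, -3.406694) = -20.565168
  k2 = f(0.700000, -6.285817) = -56.043201
  u ← -3.406694 + 0.28·(-56.043201) = -19.098790
u(0.84) ≈ -19.0988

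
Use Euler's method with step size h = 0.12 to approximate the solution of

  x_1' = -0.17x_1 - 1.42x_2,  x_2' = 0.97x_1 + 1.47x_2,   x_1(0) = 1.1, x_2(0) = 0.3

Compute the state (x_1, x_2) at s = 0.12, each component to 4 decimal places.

1.0264, 0.4810

Euler on (x_1,x_2): x_1_{n+1} = x_1_n + h·x_1', x_2_{n+1} = x_2_n + h·x_2'.
0.000000: (1.100000, 0.300000); f=(-0.613000, 1.508000) → (1.026440, 0.480960)
(x_1(0.12), x_2(0.12)) ≈ (1.0264, 0.4810)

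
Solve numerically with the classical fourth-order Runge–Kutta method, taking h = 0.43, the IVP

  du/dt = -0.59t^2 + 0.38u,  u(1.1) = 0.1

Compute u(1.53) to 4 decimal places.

RK4: k1 = f(t_n, u_n); k2 = f(t_n + h/2, u_n + (h/2)·k1); k3 = f(t_n + h/2, u_n + (h/2)·k2); k4 = f(t_n + h, u_n + h·k3); u_{n+1} = u_n + (h/6)·(k1 + 2k2 + 2k3 + k4).
t=1.100000, u=0.100000:
  k1 = f(1.100000, 0.100000) = -0.675900
  k2 = f(1.315000, -0.045319) = -1.037464
  k3 = f(1.315000, -0.123055) = -1.067004
  k4 = f(1.530000, -0.358812) = -1.517479
  u ← 0.100000 + (0.43/6)·(k1 + 2k2 + 2k3 + k4) = -0.358833
u(1.53) ≈ -0.3588

-0.3588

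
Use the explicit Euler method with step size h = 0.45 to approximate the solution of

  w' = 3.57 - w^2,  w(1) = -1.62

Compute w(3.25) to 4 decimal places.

1.6896

Euler: w_{n+1} = w_n + h·f(t_n, w_n).
t=1.000000, w=-1.620000: f=0.945600 → w ← -1.620000 + 0.45·0.945600 = -1.194480
t=1.450000, w=-1.194480: f=2.143218 → w ← -1.194480 + 0.45·2.143218 = -0.230032
t=1.900000, w=-0.230032: f=3.517085 → w ← -0.230032 + 0.45·3.517085 = 1.352656
t=2.350000, w=1.352656: f=1.740321 → w ← 1.352656 + 0.45·1.740321 = 2.135801
t=2.800000, w=2.135801: f=-0.991645 → w ← 2.135801 + 0.45·(-0.991645) = 1.689561
w(3.25) ≈ 1.6896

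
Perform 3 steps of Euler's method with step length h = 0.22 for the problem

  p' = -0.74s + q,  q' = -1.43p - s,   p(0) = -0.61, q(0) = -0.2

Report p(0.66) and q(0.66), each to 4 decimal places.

-0.7304, 0.2700

Euler on (p,q): p_{n+1} = p_n + h·p', q_{n+1} = q_n + h·q'.
0.000000: (-0.610000, -0.200000); f=(-0.200000, 0.872300) → (-0.654000, -0.008094)
0.220000: (-0.654000, -0.008094); f=(-0.170894, 0.715220) → (-0.691597, 0.149254)
0.440000: (-0.691597, 0.149254); f=(-0.176346, 0.548983) → (-0.730393, 0.270031)
(p(0.66), q(0.66)) ≈ (-0.7304, 0.2700)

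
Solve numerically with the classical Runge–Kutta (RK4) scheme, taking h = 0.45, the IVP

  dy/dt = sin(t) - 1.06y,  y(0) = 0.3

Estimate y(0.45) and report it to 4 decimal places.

0.2717

RK4: k1 = f(t_n, y_n); k2 = f(t_n + h/2, y_n + (h/2)·k1); k3 = f(t_n + h/2, y_n + (h/2)·k2); k4 = f(t_n + h, y_n + h·k3); y_{n+1} = y_n + (h/6)·(k1 + 2k2 + 2k3 + k4).
t=0.000000, y=0.300000:
  k1 = f(0.000000, 0.300000) = -0.318000
  k2 = f(0.225000, 0.228450) = -0.019051
  k3 = f(0.225000, 0.295714) = -0.090350
  k4 = f(0.450000, 0.259342) = 0.160063
  y ← 0.300000 + (0.45/6)·(k1 + 2k2 + 2k3 + k4) = 0.271745
y(0.45) ≈ 0.2717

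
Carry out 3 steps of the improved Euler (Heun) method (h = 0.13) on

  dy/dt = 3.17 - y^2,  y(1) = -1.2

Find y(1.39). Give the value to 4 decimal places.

Heun: k1 = f(t_n, y_n); k2 = f(t_n + h, y_n + h·k1); y_{n+1} = y_n + (h/2)·(k1 + k2).
t=1.000000, y=-1.200000:
  k1 = f(1.000000, -1.200000) = 1.730000
  k2 = f(1.130000, -0.975100) = 2.219180
  y ← -1.200000 + (0.13/2)·(1.730000 + 2.219180) = -0.943303
t=1.130000, y=-0.943303:
  k1 = f(1.130000, -0.943303) = 2.280179
  k2 = f(1.260000, -0.646880) = 2.751546
  y ← -0.943303 + (0.13/2)·(2.280179 + 2.751546) = -0.616241
t=1.260000, y=-0.616241:
  k1 = f(1.260000, -0.616241) = 2.790247
  k2 = f(1.390000, -0.253509) = 3.105733
  y ← -0.616241 + (0.13/2)·(2.790247 + 3.105733) = -0.233002
y(1.39) ≈ -0.2330

-0.2330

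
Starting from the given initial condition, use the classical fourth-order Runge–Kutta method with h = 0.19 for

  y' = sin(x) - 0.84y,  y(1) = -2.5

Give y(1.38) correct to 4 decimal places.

-1.5154

RK4: k1 = f(x_n, y_n); k2 = f(x_n + h/2, y_n + (h/2)·k1); k3 = f(x_n + h/2, y_n + (h/2)·k2); k4 = f(x_n + h, y_n + h·k3); y_{n+1} = y_n + (h/6)·(k1 + 2k2 + 2k3 + k4).
x=1.000000, y=-2.500000:
  k1 = f(1.000000, -2.500000) = 2.941471
  k2 = f(1.095000, -2.220560) = 2.754199
  k3 = f(1.095000, -2.238351) = 2.769143
  k4 = f(1.190000, -1.973863) = 2.586414
  y ← -2.500000 + (0.19/6)·(k1 + 2k2 + 2k3 + k4) = -1.975139
x=1.190000, y=-1.975139:
  k1 = f(1.190000, -1.975139) = 2.587485
  k2 = f(1.285000, -1.729328) = 2.412073
  k3 = f(1.285000, -1.745992) = 2.426071
  k4 = f(1.380000, -1.514185) = 2.253769
  y ← -1.975139 + (0.19/6)·(k1 + 2k2 + 2k3 + k4) = -1.515417
y(1.38) ≈ -1.5154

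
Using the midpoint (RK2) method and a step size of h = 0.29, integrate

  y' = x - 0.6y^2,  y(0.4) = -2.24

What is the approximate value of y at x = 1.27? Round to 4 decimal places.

-19.5107

Midpoint: k1 = f(x_n, y_n); k2 = f(x_n + h/2, y_n + (h/2)·k1); y_{n+1} = y_n + h·k2.
x=0.400000, y=-2.240000:
  k1 = f(0.400000, -2.240000) = -2.610560
  k2 = f(0.545000, -2.618531) = -3.569023
  y ← -2.240000 + 0.29·(-3.569023) = -3.275017
x=0.690000, y=-3.275017:
  k1 = f(0.690000, -3.275017) = -5.745441
  k2 = f(0.835000, -4.108106) = -9.290920
  y ← -3.275017 + 0.29·(-9.290920) = -5.969383
x=0.980000, y=-5.969383:
  k1 = f(0.980000, -5.969383) = -20.400123
  k2 = f(1.125000, -8.927401) = -46.694097
  y ← -5.969383 + 0.29·(-46.694097) = -19.510672
y(1.27) ≈ -19.5107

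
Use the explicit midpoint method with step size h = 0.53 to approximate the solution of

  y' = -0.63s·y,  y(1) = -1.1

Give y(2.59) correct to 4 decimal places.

Midpoint: k1 = f(s_n, y_n); k2 = f(s_n + h/2, y_n + (h/2)·k1); y_{n+1} = y_n + h·k2.
s=1.000000, y=-1.100000:
  k1 = f(1.000000, -1.100000) = 0.693000
  k2 = f(1.265000, -0.916355) = 0.730289
  y ← -1.100000 + 0.53·0.730289 = -0.712947
s=1.530000, y=-0.712947:
  k1 = f(1.530000, -0.712947) = 0.687209
  k2 = f(1.795000, -0.530836) = 0.600296
  y ← -0.712947 + 0.53·0.600296 = -0.394790
s=2.060000, y=-0.394790:
  k1 = f(2.060000, -0.394790) = 0.512358
  k2 = f(2.325000, -0.259015) = 0.379392
  y ← -0.394790 + 0.53·0.379392 = -0.193712
y(2.59) ≈ -0.1937

-0.1937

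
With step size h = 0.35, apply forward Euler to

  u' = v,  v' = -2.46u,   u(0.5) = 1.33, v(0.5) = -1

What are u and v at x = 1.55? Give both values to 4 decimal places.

-0.8169, -3.1863

Euler on (u,v): u_{n+1} = u_n + h·u', v_{n+1} = v_n + h·v'.
0.500000: (1.330000, -1.000000); f=(-1.000000, -3.271800) → (0.980000, -2.145130)
0.850000: (0.980000, -2.145130); f=(-2.145130, -2.410800) → (0.229205, -2.988910)
1.200000: (0.229205, -2.988910); f=(-2.988910, -0.563843) → (-0.816914, -3.186255)
(u(1.55), v(1.55)) ≈ (-0.8169, -3.1863)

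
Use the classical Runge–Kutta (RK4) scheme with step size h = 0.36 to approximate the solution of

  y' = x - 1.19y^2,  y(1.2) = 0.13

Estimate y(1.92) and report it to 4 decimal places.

RK4: k1 = f(x_n, y_n); k2 = f(x_n + h/2, y_n + (h/2)·k1); k3 = f(x_n + h/2, y_n + (h/2)·k2); k4 = f(x_n + h, y_n + h·k3); y_{n+1} = y_n + (h/6)·(k1 + 2k2 + 2k3 + k4).
x=1.200000, y=0.130000:
  k1 = f(1.200000, 0.130000) = 1.179889
  k2 = f(1.380000, 0.342380) = 1.240503
  k3 = f(1.380000, 0.353291) = 1.231471
  k4 = f(1.560000, 0.573330) = 1.168839
  y ← 0.130000 + (0.36/6)·(k1 + 2k2 + 2k3 + k4) = 0.567561
x=1.560000, y=0.567561:
  k1 = f(1.560000, 0.567561) = 1.176671
  k2 = f(1.740000, 0.779361) = 1.017189
  k3 = f(1.740000, 0.750655) = 1.069456
  k4 = f(1.920000, 0.952565) = 0.840218
  y ← 0.567561 + (0.36/6)·(k1 + 2k2 + 2k3 + k4) = 0.938971
y(1.92) ≈ 0.9390

0.9390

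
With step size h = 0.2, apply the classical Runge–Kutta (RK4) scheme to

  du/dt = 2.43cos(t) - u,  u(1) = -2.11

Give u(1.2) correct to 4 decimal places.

-1.5294

RK4: k1 = f(t_n, u_n); k2 = f(t_n + h/2, u_n + (h/2)·k1); k3 = f(t_n + h/2, u_n + (h/2)·k2); k4 = f(t_n + h, u_n + h·k3); u_{n+1} = u_n + (h/6)·(k1 + 2k2 + 2k3 + k4).
t=1.000000, u=-2.110000:
  k1 = f(1.000000, -2.110000) = 3.422935
  k2 = f(1.100000, -1.767707) = 2.869945
  k3 = f(1.100000, -1.823005) = 2.925244
  k4 = f(1.200000, -1.524951) = 2.405481
  u ← -2.110000 + (0.2/6)·(k1 + 2k2 + 2k3 + k4) = -1.529374
u(1.2) ≈ -1.5294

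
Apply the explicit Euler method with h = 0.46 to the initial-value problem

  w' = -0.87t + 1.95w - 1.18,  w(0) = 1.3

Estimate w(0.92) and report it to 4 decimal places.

Euler: w_{n+1} = w_n + h·f(t_n, w_n).
t=0.000000, w=1.300000: f=1.355000 → w ← 1.300000 + 0.46·1.355000 = 1.923300
t=0.460000, w=1.923300: f=2.170235 → w ← 1.923300 + 0.46·2.170235 = 2.921608
w(0.92) ≈ 2.9216

2.9216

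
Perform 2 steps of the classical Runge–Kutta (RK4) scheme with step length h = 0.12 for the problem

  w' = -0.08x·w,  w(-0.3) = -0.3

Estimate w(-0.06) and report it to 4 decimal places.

RK4: k1 = f(x_n, w_n); k2 = f(x_n + h/2, w_n + (h/2)·k1); k3 = f(x_n + h/2, w_n + (h/2)·k2); k4 = f(x_n + h, w_n + h·k3); w_{n+1} = w_n + (h/6)·(k1 + 2k2 + 2k3 + k4).
x=-0.300000, w=-0.300000:
  k1 = f(-0.300000, -0.300000) = -0.007200
  k2 = f(-0.240000, -0.300432) = -0.005768
  k3 = f(-0.240000, -0.300346) = -0.005767
  k4 = f(-0.180000, -0.300692) = -0.004330
  w ← -0.300000 + (0.12/6)·(k1 + 2k2 + 2k3 + k4) = -0.300692
x=-0.180000, w=-0.300692:
  k1 = f(-0.180000, -0.300692) = -0.004330
  k2 = f(-0.120000, -0.300952) = -0.002889
  k3 = f(-0.120000, -0.300865) = -0.002888
  k4 = f(-0.060000, -0.301039) = -0.001445
  w ← -0.300692 + (0.12/6)·(k1 + 2k2 + 2k3 + k4) = -0.301039
w(-0.06) ≈ -0.3010

-0.3010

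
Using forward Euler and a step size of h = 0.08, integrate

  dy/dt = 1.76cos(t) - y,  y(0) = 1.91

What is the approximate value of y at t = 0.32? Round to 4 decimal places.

Euler: y_{n+1} = y_n + h·f(t_n, y_n).
t=0.000000, y=1.910000: f=-0.150000 → y ← 1.910000 + 0.08·(-0.150000) = 1.898000
t=0.080000, y=1.898000: f=-0.143629 → y ← 1.898000 + 0.08·(-0.143629) = 1.886510
t=0.160000, y=1.886510: f=-0.148990 → y ← 1.886510 + 0.08·(-0.148990) = 1.874591
t=0.240000, y=1.874591: f=-0.165036 → y ← 1.874591 + 0.08·(-0.165036) = 1.861388
y(0.32) ≈ 1.8614

1.8614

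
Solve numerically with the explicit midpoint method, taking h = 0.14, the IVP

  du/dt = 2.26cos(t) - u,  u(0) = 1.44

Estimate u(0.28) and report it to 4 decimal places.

Midpoint: k1 = f(t_n, u_n); k2 = f(t_n + h/2, u_n + (h/2)·k1); u_{n+1} = u_n + h·k2.
t=0.000000, u=1.440000:
  k1 = f(0.000000, 1.440000) = 0.820000
  k2 = f(0.070000, 1.497400) = 0.757065
  u ← 1.440000 + 0.14·0.757065 = 1.545989
t=0.140000, u=1.545989:
  k1 = f(0.140000, 1.545989) = 0.691899
  k2 = f(0.210000, 1.594422) = 0.615928
  u ← 1.545989 + 0.14·0.615928 = 1.632219
u(0.28) ≈ 1.6322

1.6322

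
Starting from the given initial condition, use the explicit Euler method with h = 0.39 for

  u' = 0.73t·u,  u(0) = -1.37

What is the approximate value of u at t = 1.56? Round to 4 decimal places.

-2.4797

Euler: u_{n+1} = u_n + h·f(t_n, u_n).
t=0.000000, u=-1.370000: f=0.000000 → u ← -1.370000 + 0.39·0.000000 = -1.370000
t=0.390000, u=-1.370000: f=-0.390039 → u ← -1.370000 + 0.39·(-0.390039) = -1.522115
t=0.780000, u=-1.522115: f=-0.866692 → u ← -1.522115 + 0.39·(-0.866692) = -1.860125
t=1.170000, u=-1.860125: f=-1.588733 → u ← -1.860125 + 0.39·(-1.588733) = -2.479731
u(1.56) ≈ -2.4797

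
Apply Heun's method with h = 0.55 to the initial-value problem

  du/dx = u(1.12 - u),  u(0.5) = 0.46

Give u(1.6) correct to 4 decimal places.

0.7841

Heun: k1 = f(x_n, u_n); k2 = f(x_n + h, u_n + h·k1); u_{n+1} = u_n + (h/2)·(k1 + k2).
x=0.500000, u=0.460000:
  k1 = f(0.500000, 0.460000) = 0.303600
  k2 = f(1.050000, 0.626980) = 0.309114
  u ← 0.460000 + (0.55/2)·(0.303600 + 0.309114) = 0.628496
x=1.050000, u=0.628496:
  k1 = f(1.050000, 0.628496) = 0.308908
  k2 = f(1.600000, 0.798396) = 0.256767
  u ← 0.628496 + (0.55/2)·(0.308908 + 0.256767) = 0.784057
u(1.6) ≈ 0.7841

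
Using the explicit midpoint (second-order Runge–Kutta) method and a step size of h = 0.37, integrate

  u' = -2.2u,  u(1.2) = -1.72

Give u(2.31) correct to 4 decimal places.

Midpoint: k1 = f(s_n, u_n); k2 = f(s_n + h/2, u_n + (h/2)·k1); u_{n+1} = u_n + h·k2.
s=1.200000, u=-1.720000:
  k1 = f(1.200000, -1.720000) = 3.784000
  k2 = f(1.385000, -1.019960) = 2.243912
  u ← -1.720000 + 0.37·2.243912 = -0.889753
s=1.570000, u=-0.889753:
  k1 = f(1.570000, -0.889753) = 1.957456
  k2 = f(1.755000, -0.527623) = 1.160771
  u ← -0.889753 + 0.37·1.160771 = -0.460267
s=1.940000, u=-0.460267:
  k1 = f(1.940000, -0.460267) = 1.012588
  k2 = f(2.125000, -0.272938) = 0.600465
  u ← -0.460267 + 0.37·0.600465 = -0.238095
u(2.31) ≈ -0.2381

-0.2381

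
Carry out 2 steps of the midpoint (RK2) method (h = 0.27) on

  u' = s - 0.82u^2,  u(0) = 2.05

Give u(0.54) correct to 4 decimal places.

Midpoint: k1 = f(s_n, u_n); k2 = f(s_n + h/2, u_n + (h/2)·k1); u_{n+1} = u_n + h·k2.
s=0.000000, u=2.050000:
  k1 = f(0.000000, 2.050000) = -3.446050
  k2 = f(0.135000, 1.584783) = -1.924461
  u ← 2.050000 + 0.27·(-1.924461) = 1.530395
s=0.270000, u=1.530395:
  k1 = f(0.270000, 1.530395) = -1.650531
  k2 = f(0.405000, 1.307574) = -0.996995
  u ← 1.530395 + 0.27·(-0.996995) = 1.261207
u(0.54) ≈ 1.2612

1.2612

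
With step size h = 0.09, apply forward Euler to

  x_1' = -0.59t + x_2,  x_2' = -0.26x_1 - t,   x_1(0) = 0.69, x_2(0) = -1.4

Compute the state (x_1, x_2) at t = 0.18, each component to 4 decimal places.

0.4318, -1.4374

Euler on (x_1,x_2): x_1_{n+1} = x_1_n + h·x_1', x_2_{n+1} = x_2_n + h·x_2'.
0.000000: (0.690000, -1.400000); f=(-1.400000, -0.179400) → (0.564000, -1.416146)
0.090000: (0.564000, -1.416146); f=(-1.469246, -0.236640) → (0.431768, -1.437444)
(x_1(0.18), x_2(0.18)) ≈ (0.4318, -1.4374)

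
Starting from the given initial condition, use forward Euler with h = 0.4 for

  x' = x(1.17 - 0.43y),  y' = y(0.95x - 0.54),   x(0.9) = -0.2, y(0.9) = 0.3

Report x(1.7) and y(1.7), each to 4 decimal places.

-0.4055, 0.1437

Euler on (x,y): x_{n+1} = x_n + h·x', y_{n+1} = y_n + h·y'.
0.900000: (-0.200000, 0.300000); f=(-0.208200, -0.219000) → (-0.283280, 0.212400)
1.300000: (-0.283280, 0.212400); f=(-0.305565, -0.171856) → (-0.405506, 0.143658)
(x(1.7), y(1.7)) ≈ (-0.4055, 0.1437)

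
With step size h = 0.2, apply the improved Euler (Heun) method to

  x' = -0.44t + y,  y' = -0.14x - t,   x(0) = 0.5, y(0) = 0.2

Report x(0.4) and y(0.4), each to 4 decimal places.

0.5310, 0.0904

Heun on (x,y): k1 = f(t_n, state_n); k2 = f(t_n + h, state_n + h·k1); state_{n+1} = state_n + (h/2)·(k1 + k2).
0.000000: (0.500000, 0.200000)
  k1 = (0.200000, -0.070000)
  predictor → (0.540000, 0.186000)
  k2 = (0.098000, -0.275600)
  → (0.529800, 0.165440)
0.200000: (0.529800, 0.165440)
  k1 = (0.077440, -0.274172)
  predictor → (0.545288, 0.110606)
  k2 = (-0.065394, -0.476340)
  → (0.531005, 0.090389)
(x(0.4), y(0.4)) ≈ (0.5310, 0.0904)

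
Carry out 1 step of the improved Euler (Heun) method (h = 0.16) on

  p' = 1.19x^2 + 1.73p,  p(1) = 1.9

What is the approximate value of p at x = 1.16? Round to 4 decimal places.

Heun: k1 = f(x_n, p_n); k2 = f(x_n + h, p_n + h·k1); p_{n+1} = p_n + (h/2)·(k1 + k2).
x=1.000000, p=1.900000:
  k1 = f(1.000000, 1.900000) = 4.477000
  k2 = f(1.160000, 2.616320) = 6.127498
  p ← 1.900000 + (0.16/2)·(4.477000 + 6.127498) = 2.748360
p(1.16) ≈ 2.7484

2.7484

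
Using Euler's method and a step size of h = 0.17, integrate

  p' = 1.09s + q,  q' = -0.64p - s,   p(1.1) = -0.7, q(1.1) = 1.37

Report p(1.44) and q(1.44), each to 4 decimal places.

Euler on (p,q): p_{n+1} = p_n + h·p', q_{n+1} = q_n + h·q'.
1.100000: (-0.700000, 1.370000); f=(2.569000, -0.652000) → (-0.263270, 1.259160)
1.270000: (-0.263270, 1.259160); f=(2.643460, -1.101507) → (0.186118, 1.071904)
(p(1.44), q(1.44)) ≈ (0.1861, 1.0719)

0.1861, 1.0719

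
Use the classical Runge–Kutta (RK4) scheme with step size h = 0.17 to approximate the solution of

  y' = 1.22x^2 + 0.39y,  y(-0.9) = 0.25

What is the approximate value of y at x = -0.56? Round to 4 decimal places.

RK4: k1 = f(x_n, y_n); k2 = f(x_n + h/2, y_n + (h/2)·k1); k3 = f(x_n + h/2, y_n + (h/2)·k2); k4 = f(x_n + h, y_n + h·k3); y_{n+1} = y_n + (h/6)·(k1 + 2k2 + 2k3 + k4).
x=-0.900000, y=0.250000:
  k1 = f(-0.900000, 0.250000) = 1.085700
  k2 = f(-0.815000, 0.342284) = 0.943845
  k3 = f(-0.815000, 0.330227) = 0.939143
  k4 = f(-0.730000, 0.409654) = 0.809903
  y ← 0.250000 + (0.17/6)·(k1 + 2k2 + 2k3 + k4) = 0.410411
x=-0.730000, y=0.410411:
  k1 = f(-0.730000, 0.410411) = 0.810198
  k2 = f(-0.645000, 0.479278) = 0.694469
  k3 = f(-0.645000, 0.469441) = 0.690633
  k4 = f(-0.560000, 0.527819) = 0.588441
  y ← 0.410411 + (0.17/6)·(k1 + 2k2 + 2k3 + k4) = 0.528529
y(-0.56) ≈ 0.5285

0.5285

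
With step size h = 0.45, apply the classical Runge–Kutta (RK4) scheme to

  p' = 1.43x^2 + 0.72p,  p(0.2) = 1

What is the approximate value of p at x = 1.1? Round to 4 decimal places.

2.6869

RK4: k1 = f(x_n, p_n); k2 = f(x_n + h/2, p_n + (h/2)·k1); k3 = f(x_n + h/2, p_n + (h/2)·k2); k4 = f(x_n + h, p_n + h·k3); p_{n+1} = p_n + (h/6)·(k1 + 2k2 + 2k3 + k4).
x=0.200000, p=1.000000:
  k1 = f(0.200000, 1.000000) = 0.777200
  k2 = f(0.425000, 1.174870) = 1.104200
  k3 = f(0.425000, 1.248445) = 1.157174
  k4 = f(0.650000, 1.520728) = 1.699099
  p ← 1.000000 + (0.45/6)·(k1 + 2k2 + 2k3 + k4) = 1.524929
x=0.650000, p=1.524929:
  k1 = f(0.650000, 1.524929) = 1.702124
  k2 = f(0.875000, 1.907906) = 2.468536
  k3 = f(0.875000, 2.080349) = 2.592695
  k4 = f(1.100000, 2.691641) = 3.668282
  p ← 1.524929 + (0.45/6)·(k1 + 2k2 + 2k3 + k4) = 2.686894
p(1.1) ≈ 2.6869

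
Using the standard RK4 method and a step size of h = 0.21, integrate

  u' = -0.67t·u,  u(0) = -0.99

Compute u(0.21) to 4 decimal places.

-0.9755

RK4: k1 = f(t_n, u_n); k2 = f(t_n + h/2, u_n + (h/2)·k1); k3 = f(t_n + h/2, u_n + (h/2)·k2); k4 = f(t_n + h, u_n + h·k3); u_{n+1} = u_n + (h/6)·(k1 + 2k2 + 2k3 + k4).
t=0.000000, u=-0.990000:
  k1 = f(0.000000, -0.990000) = 0.000000
  k2 = f(0.105000, -0.990000) = 0.069647
  k3 = f(0.105000, -0.982687) = 0.069132
  k4 = f(0.210000, -0.975482) = 0.137250
  u ← -0.990000 + (0.21/6)·(k1 + 2k2 + 2k3 + k4) = -0.975482
u(0.21) ≈ -0.9755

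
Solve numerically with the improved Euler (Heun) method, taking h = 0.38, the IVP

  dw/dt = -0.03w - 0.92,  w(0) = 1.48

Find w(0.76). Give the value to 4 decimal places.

0.7554

Heun: k1 = f(t_n, w_n); k2 = f(t_n + h, w_n + h·k1); w_{n+1} = w_n + (h/2)·(k1 + k2).
t=0.000000, w=1.480000:
  k1 = f(0.000000, 1.480000) = -0.964400
  k2 = f(0.380000, 1.113528) = -0.953406
  w ← 1.480000 + (0.38/2)·(-0.964400 + (-0.953406)) = 1.115617
t=0.380000, w=1.115617:
  k1 = f(0.380000, 1.115617) = -0.953469
  k2 = f(0.760000, 0.753299) = -0.942599
  w ← 1.115617 + (0.38/2)·(-0.953469 + (-0.942599)) = 0.755364
w(0.76) ≈ 0.7554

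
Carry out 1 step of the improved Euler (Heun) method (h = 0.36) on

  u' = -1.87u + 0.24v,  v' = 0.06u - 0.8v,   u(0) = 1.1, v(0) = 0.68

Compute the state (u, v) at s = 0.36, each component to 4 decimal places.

0.6403, 0.5253

Heun on (u,v): k1 = f(s_n, state_n); k2 = f(s_n + h, state_n + h·k1); state_{n+1} = state_n + (h/2)·(k1 + k2).
0.000000: (1.100000, 0.680000)
  k1 = (-1.893800, -0.478000)
  predictor → (0.418232, 0.507920)
  k2 = (-0.660193, -0.381242)
  → (0.640281, 0.525336)
(u(0.36), v(0.36)) ≈ (0.6403, 0.5253)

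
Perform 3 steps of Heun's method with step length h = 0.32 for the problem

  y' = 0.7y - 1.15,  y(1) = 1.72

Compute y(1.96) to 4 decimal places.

1.7932

Heun: k1 = f(s_n, y_n); k2 = f(s_n + h, y_n + h·k1); y_{n+1} = y_n + (h/2)·(k1 + k2).
s=1.000000, y=1.720000:
  k1 = f(1.000000, 1.720000) = 0.054000
  k2 = f(1.320000, 1.737280) = 0.066096
  y ← 1.720000 + (0.32/2)·(0.054000 + 0.066096) = 1.739215
s=1.320000, y=1.739215:
  k1 = f(1.320000, 1.739215) = 0.067451
  k2 = f(1.640000, 1.760800) = 0.082560
  y ← 1.739215 + (0.32/2)·(0.067451 + 0.082560) = 1.763217
s=1.640000, y=1.763217:
  k1 = f(1.640000, 1.763217) = 0.084252
  k2 = f(1.960000, 1.790178) = 0.103124
  y ← 1.763217 + (0.32/2)·(0.084252 + 0.103124) = 1.793197
y(1.96) ≈ 1.7932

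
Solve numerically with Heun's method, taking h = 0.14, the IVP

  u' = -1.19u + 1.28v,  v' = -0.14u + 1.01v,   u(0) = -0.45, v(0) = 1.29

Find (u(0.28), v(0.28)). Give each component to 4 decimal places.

Heun on (u,v): k1 = f(t_n, state_n); k2 = f(t_n + h, state_n + h·k1); state_{n+1} = state_n + (h/2)·(k1 + k2).
0.000000: (-0.450000, 1.290000)
  k1 = (2.186700, 1.365900)
  predictor → (-0.143862, 1.481226)
  k2 = (2.067165, 1.516179)
  → (-0.152229, 1.491746)
0.140000: (-0.152229, 1.491746)
  k1 = (2.090587, 1.527975)
  predictor → (0.140453, 1.705662)
  k2 = (2.016109, 1.703055)
  → (0.135239, 1.717918)
(u(0.28), v(0.28)) ≈ (0.1352, 1.7179)

0.1352, 1.7179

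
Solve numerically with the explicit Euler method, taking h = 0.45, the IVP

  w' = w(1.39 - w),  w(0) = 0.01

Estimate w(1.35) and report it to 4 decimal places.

Euler: w_{n+1} = w_n + h·f(x_n, w_n).
x=0.000000, w=0.010000: f=0.013800 → w ← 0.010000 + 0.45·0.013800 = 0.016210
x=0.450000, w=0.016210: f=0.022269 → w ← 0.016210 + 0.45·0.022269 = 0.026231
x=0.900000, w=0.026231: f=0.035773 → w ← 0.026231 + 0.45·0.035773 = 0.042329
w(1.35) ≈ 0.0423

0.0423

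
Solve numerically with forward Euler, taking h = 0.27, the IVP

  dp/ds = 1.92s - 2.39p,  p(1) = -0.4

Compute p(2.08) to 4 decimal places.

1.3211

Euler: p_{n+1} = p_n + h·f(s_n, p_n).
s=1.000000, p=-0.400000: f=2.876000 → p ← -0.400000 + 0.27·2.876000 = 0.376520
s=1.270000, p=0.376520: f=1.538517 → p ← 0.376520 + 0.27·1.538517 = 0.791920
s=1.540000, p=0.791920: f=1.064112 → p ← 0.791920 + 0.27·1.064112 = 1.079230
s=1.810000, p=1.079230: f=0.895841 → p ← 1.079230 + 0.27·0.895841 = 1.321107
p(2.08) ≈ 1.3211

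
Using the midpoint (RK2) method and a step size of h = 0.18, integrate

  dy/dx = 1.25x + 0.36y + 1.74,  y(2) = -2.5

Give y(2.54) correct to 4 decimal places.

Midpoint: k1 = f(x_n, y_n); k2 = f(x_n + h/2, y_n + (h/2)·k1); y_{n+1} = y_n + h·k2.
x=2.000000, y=-2.500000:
  k1 = f(2.000000, -2.500000) = 3.340000
  k2 = f(2.090000, -2.199400) = 3.560716
  y ← -2.500000 + 0.18·3.560716 = -1.859071
x=2.180000, y=-1.859071:
  k1 = f(2.180000, -1.859071) = 3.795734
  k2 = f(2.270000, -1.517455) = 4.031216
  y ← -1.859071 + 0.18·4.031216 = -1.133452
x=2.360000, y=-1.133452:
  k1 = f(2.360000, -1.133452) = 4.281957
  k2 = f(2.450000, -0.748076) = 4.533193
  y ← -1.133452 + 0.18·4.533193 = -0.317478
y(2.54) ≈ -0.3175

-0.3175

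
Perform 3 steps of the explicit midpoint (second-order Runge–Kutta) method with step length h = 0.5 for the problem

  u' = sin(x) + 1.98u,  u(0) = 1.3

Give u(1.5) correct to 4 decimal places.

Midpoint: k1 = f(x_n, u_n); k2 = f(x_n + h/2, u_n + (h/2)·k1); u_{n+1} = u_n + h·k2.
x=0.000000, u=1.300000:
  k1 = f(0.000000, 1.300000) = 2.574000
  k2 = f(0.250000, 1.943500) = 4.095534
  u ← 1.300000 + 0.5·4.095534 = 3.347767
x=0.500000, u=3.347767:
  k1 = f(0.500000, 3.347767) = 7.108004
  k2 = f(0.750000, 5.124768) = 10.828679
  u ← 3.347767 + 0.5·10.828679 = 8.762107
x=1.000000, u=8.762107:
  k1 = f(1.000000, 8.762107) = 18.190442
  k2 = f(1.250000, 13.309717) = 27.302225
  u ← 8.762107 + 0.5·27.302225 = 22.413219
u(1.5) ≈ 22.4132

22.4132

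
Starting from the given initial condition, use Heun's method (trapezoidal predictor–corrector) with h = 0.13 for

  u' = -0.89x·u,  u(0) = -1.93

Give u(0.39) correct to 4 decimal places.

-1.8036

Heun: k1 = f(x_n, u_n); k2 = f(x_n + h, u_n + h·k1); u_{n+1} = u_n + (h/2)·(k1 + k2).
x=0.000000, u=-1.930000:
  k1 = f(0.000000, -1.930000) = 0.000000
  k2 = f(0.130000, -1.930000) = 0.223301
  u ← -1.930000 + (0.13/2)·(0.000000 + 0.223301) = -1.915485
x=0.130000, u=-1.915485:
  k1 = f(0.130000, -1.915485) = 0.221622
  k2 = f(0.260000, -1.886675) = 0.436577
  u ← -1.915485 + (0.13/2)·(0.221622 + 0.436577) = -1.872703
x=0.260000, u=-1.872703:
  k1 = f(0.260000, -1.872703) = 0.433343
  k2 = f(0.390000, -1.816368) = 0.630461
  u ← -1.872703 + (0.13/2)·(0.433343 + 0.630461) = -1.803555
u(0.39) ≈ -1.8036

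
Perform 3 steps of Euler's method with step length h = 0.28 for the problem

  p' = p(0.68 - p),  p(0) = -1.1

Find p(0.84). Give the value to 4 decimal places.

Euler: p_{n+1} = p_n + h·f(x_n, p_n).
x=0.000000, p=-1.100000: f=-1.958000 → p ← -1.100000 + 0.28·(-1.958000) = -1.648240
x=0.280000, p=-1.648240: f=-3.837498 → p ← -1.648240 + 0.28·(-3.837498) = -2.722740
x=0.560000, p=-2.722740: f=-9.264773 → p ← -2.722740 + 0.28·(-9.264773) = -5.316876
p(0.84) ≈ -5.3169

-5.3169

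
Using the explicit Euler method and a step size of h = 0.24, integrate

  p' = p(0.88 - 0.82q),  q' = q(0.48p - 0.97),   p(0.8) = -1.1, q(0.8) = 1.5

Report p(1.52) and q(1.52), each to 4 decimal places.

Euler on (p,q): p_{n+1} = p_n + h·p', q_{n+1} = q_n + h·q'.
0.800000: (-1.100000, 1.500000); f=(0.385000, -2.247000) → (-1.007600, 0.960720)
1.040000: (-1.007600, 0.960720); f=(-0.092910, -1.396549) → (-1.029898, 0.625548)
1.280000: (-1.029898, 0.625548); f=(-0.378025, -0.916022) → (-1.120624, 0.405703)
(p(1.52), q(1.52)) ≈ (-1.1206, 0.4057)

-1.1206, 0.4057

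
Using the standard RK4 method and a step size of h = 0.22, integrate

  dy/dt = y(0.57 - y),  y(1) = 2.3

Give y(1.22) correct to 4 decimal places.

1.6942

RK4: k1 = f(t_n, y_n); k2 = f(t_n + h/2, y_n + (h/2)·k1); k3 = f(t_n + h/2, y_n + (h/2)·k2); k4 = f(t_n + h, y_n + h·k3); y_{n+1} = y_n + (h/6)·(k1 + 2k2 + 2k3 + k4).
t=1.000000, y=2.300000:
  k1 = f(1.000000, 2.300000) = -3.979000
  k2 = f(1.110000, 1.862310) = -2.406682
  k3 = f(1.110000, 2.035265) = -2.982203
  k4 = f(1.220000, 1.643915) = -1.765426
  y ← 2.300000 + (0.22/6)·(k1 + 2k2 + 2k3 + k4) = 1.694186
y(1.22) ≈ 1.6942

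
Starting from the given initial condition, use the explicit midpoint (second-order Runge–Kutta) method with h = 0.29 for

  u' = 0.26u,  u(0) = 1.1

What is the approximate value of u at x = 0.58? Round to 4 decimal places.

1.2789

Midpoint: k1 = f(x_n, u_n); k2 = f(x_n + h/2, u_n + (h/2)·k1); u_{n+1} = u_n + h·k2.
x=0.000000, u=1.100000:
  k1 = f(0.000000, 1.100000) = 0.286000
  k2 = f(0.145000, 1.141470) = 0.296782
  u ← 1.100000 + 0.29·0.296782 = 1.186067
x=0.290000, u=1.186067:
  k1 = f(0.290000, 1.186067) = 0.308377
  k2 = f(0.435000, 1.230782) = 0.320003
  u ← 1.186067 + 0.29·0.320003 = 1.278868
u(0.58) ≈ 1.2789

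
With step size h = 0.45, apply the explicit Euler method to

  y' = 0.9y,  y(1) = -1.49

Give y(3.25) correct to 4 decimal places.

Euler: y_{n+1} = y_n + h·f(t_n, y_n).
t=1.000000, y=-1.490000: f=-1.341000 → y ← -1.490000 + 0.45·(-1.341000) = -2.093450
t=1.450000, y=-2.093450: f=-1.884105 → y ← -2.093450 + 0.45·(-1.884105) = -2.941297
t=1.900000, y=-2.941297: f=-2.647168 → y ← -2.941297 + 0.45·(-2.647168) = -4.132523
t=2.350000, y=-4.132523: f=-3.719270 → y ← -4.132523 + 0.45·(-3.719270) = -5.806194
t=2.800000, y=-5.806194: f=-5.225575 → y ← -5.806194 + 0.45·(-5.225575) = -8.157703
y(3.25) ≈ -8.1577

-8.1577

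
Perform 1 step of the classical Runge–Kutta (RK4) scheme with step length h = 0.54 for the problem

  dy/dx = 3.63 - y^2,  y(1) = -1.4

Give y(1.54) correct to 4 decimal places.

RK4: k1 = f(x_n, y_n); k2 = f(x_n + h/2, y_n + (h/2)·k1); k3 = f(x_n + h/2, y_n + (h/2)·k2); k4 = f(x_n + h, y_n + h·k3); y_{n+1} = y_n + (h/6)·(k1 + 2k2 + 2k3 + k4).
x=1.000000, y=-1.400000:
  k1 = f(1.000000, -1.400000) = 1.670000
  k2 = f(1.270000, -0.949100) = 2.729209
  k3 = f(1.270000, -0.663114) = 3.190280
  k4 = f(1.540000, 0.322751) = 3.525832
  y ← -1.400000 + (0.54/6)·(k1 + 2k2 + 2k3 + k4) = 0.133133
y(1.54) ≈ 0.1331

0.1331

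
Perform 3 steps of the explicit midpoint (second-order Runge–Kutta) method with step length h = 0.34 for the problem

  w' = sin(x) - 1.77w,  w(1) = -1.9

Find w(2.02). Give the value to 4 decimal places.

0.0709

Midpoint: k1 = f(x_n, w_n); k2 = f(x_n + h/2, w_n + (h/2)·k1); w_{n+1} = w_n + h·k2.
x=1.000000, w=-1.900000:
  k1 = f(1.000000, -1.900000) = 4.204471
  k2 = f(1.170000, -1.185240) = 3.018625
  w ← -1.900000 + 0.34·3.018625 = -0.873667
x=1.340000, w=-0.873667:
  k1 = f(1.340000, -0.873667) = 2.519876
  k2 = f(1.510000, -0.445289) = 1.786313
  w ← -0.873667 + 0.34·1.786313 = -0.266321
x=1.680000, w=-0.266321:
  k1 = f(1.680000, -0.266321) = 1.465431
  k2 = f(1.850000, -0.017198) = 0.991715
  w ← -0.266321 + 0.34·0.991715 = 0.070862
w(2.02) ≈ 0.0709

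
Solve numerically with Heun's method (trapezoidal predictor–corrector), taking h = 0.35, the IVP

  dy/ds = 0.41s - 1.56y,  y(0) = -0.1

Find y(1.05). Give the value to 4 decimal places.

0.1225

Heun: k1 = f(s_n, y_n); k2 = f(s_n + h, y_n + h·k1); y_{n+1} = y_n + (h/2)·(k1 + k2).
s=0.000000, y=-0.100000:
  k1 = f(0.000000, -0.100000) = 0.156000
  k2 = f(0.350000, -0.045400) = 0.214324
  y ← -0.100000 + (0.35/2)·(0.156000 + 0.214324) = -0.035193
s=0.350000, y=-0.035193:
  k1 = f(0.350000, -0.035193) = 0.198402
  k2 = f(0.700000, 0.034247) = 0.233574
  y ← -0.035193 + (0.35/2)·(0.198402 + 0.233574) = 0.040402
s=0.700000, y=0.040402:
  k1 = f(0.700000, 0.040402) = 0.223972
  k2 = f(1.050000, 0.118793) = 0.245183
  y ← 0.040402 + (0.35/2)·(0.223972 + 0.245183) = 0.122505
y(1.05) ≈ 0.1225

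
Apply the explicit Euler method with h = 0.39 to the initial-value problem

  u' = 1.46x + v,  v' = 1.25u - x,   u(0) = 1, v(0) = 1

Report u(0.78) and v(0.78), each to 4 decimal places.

Euler on (u,v): u_{n+1} = u_n + h·u', v_{n+1} = v_n + h·v'.
0.000000: (1.000000, 1.000000); f=(1.000000, 1.250000) → (1.390000, 1.487500)
0.390000: (1.390000, 1.487500); f=(2.056900, 1.347500) → (2.192191, 2.013025)
(u(0.78), v(0.78)) ≈ (2.1922, 2.0130)

2.1922, 2.0130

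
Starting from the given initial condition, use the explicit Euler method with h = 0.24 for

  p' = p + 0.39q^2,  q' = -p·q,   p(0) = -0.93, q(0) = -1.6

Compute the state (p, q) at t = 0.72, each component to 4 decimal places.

Euler on (p,q): p_{n+1} = p_n + h·p', q_{n+1} = q_n + h·q'.
0.000000: (-0.930000, -1.600000); f=(0.068400, -1.488000) → (-0.913584, -1.957120)
0.240000: (-0.913584, -1.957120); f=(0.580240, -1.787994) → (-0.774326, -2.386238)
0.480000: (-0.774326, -2.386238); f=(1.446386, -1.847727) → (-0.427194, -2.829693)
(p(0.72), q(0.72)) ≈ (-0.4272, -2.8297)

-0.4272, -2.8297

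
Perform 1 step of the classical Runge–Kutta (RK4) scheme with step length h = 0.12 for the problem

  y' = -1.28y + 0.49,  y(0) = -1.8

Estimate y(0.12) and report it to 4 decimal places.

-1.4892

RK4: k1 = f(x_n, y_n); k2 = f(x_n + h/2, y_n + (h/2)·k1); k3 = f(x_n + h/2, y_n + (h/2)·k2); k4 = f(x_n + h, y_n + h·k3); y_{n+1} = y_n + (h/6)·(k1 + 2k2 + 2k3 + k4).
x=0.000000, y=-1.800000:
  k1 = f(0.000000, -1.800000) = 2.794000
  k2 = f(0.060000, -1.632360) = 2.579421
  k3 = f(0.060000, -1.645235) = 2.595900
  k4 = f(0.120000, -1.488492) = 2.395270
  y ← -1.800000 + (0.12/6)·(k1 + 2k2 + 2k3 + k4) = -1.489202
y(0.12) ≈ -1.4892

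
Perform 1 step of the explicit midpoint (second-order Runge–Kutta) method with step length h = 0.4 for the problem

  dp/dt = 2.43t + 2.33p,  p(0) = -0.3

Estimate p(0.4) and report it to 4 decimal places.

-0.5155

Midpoint: k1 = f(t_n, p_n); k2 = f(t_n + h/2, p_n + (h/2)·k1); p_{n+1} = p_n + h·k2.
t=0.000000, p=-0.300000:
  k1 = f(0.000000, -0.300000) = -0.699000
  k2 = f(0.200000, -0.439800) = -0.538734
  p ← -0.300000 + 0.4·(-0.538734) = -0.515494
p(0.4) ≈ -0.5155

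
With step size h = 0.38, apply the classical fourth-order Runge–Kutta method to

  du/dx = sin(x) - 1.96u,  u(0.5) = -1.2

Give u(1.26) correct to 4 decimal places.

0.0467

RK4: k1 = f(x_n, u_n); k2 = f(x_n + h/2, u_n + (h/2)·k1); k3 = f(x_n + h/2, u_n + (h/2)·k2); k4 = f(x_n + h, u_n + h·k3); u_{n+1} = u_n + (h/6)·(k1 + 2k2 + 2k3 + k4).
x=0.500000, u=-1.200000:
  k1 = f(0.500000, -1.200000) = 2.831426
  k2 = f(0.690000, -0.662029) = 1.934114
  k3 = f(0.690000, -0.832518) = 2.268273
  k4 = f(0.880000, -0.338056) = 1.433329
  u ← -1.200000 + (0.38/6)·(k1 + 2k2 + 2k3 + k4) = -0.397596
x=0.880000, u=-0.397596:
  k1 = f(0.880000, -0.397596) = 1.550028
  k2 = f(1.070000, -0.103091) = 1.079259
  k3 = f(1.070000, -0.192537) = 1.254573
  k4 = f(1.260000, 0.079141) = 0.796973
  u ← -0.397596 + (0.38/6)·(k1 + 2k2 + 2k3 + k4) = 0.046666
u(1.26) ≈ 0.0467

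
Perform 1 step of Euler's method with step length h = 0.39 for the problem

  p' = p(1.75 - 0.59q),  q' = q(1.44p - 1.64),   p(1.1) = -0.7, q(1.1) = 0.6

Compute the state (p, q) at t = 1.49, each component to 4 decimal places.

Euler on (p,q): p_{n+1} = p_n + h·p', q_{n+1} = q_n + h·q'.
1.100000: (-0.700000, 0.600000); f=(-0.977200, -1.588800) → (-1.081108, -0.019632)
(p(1.49), q(1.49)) ≈ (-1.0811, -0.0196)

-1.0811, -0.0196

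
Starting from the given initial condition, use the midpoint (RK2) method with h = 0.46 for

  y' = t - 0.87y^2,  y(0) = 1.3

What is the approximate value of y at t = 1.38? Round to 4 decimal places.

1.1243

Midpoint: k1 = f(t_n, y_n); k2 = f(t_n + h/2, y_n + (h/2)·k1); y_{n+1} = y_n + h·k2.
t=0.000000, y=1.300000:
  k1 = f(0.000000, 1.300000) = -1.470300
  k2 = f(0.230000, 0.961831) = -0.574853
  y ← 1.300000 + 0.46·(-0.574853) = 1.035567
t=0.460000, y=1.035567:
  k1 = f(0.460000, 1.035567) = -0.472988
  k2 = f(0.690000, 0.926780) = -0.057262
  y ← 1.035567 + 0.46·(-0.057262) = 1.009227
t=0.920000, y=1.009227:
  k1 = f(0.920000, 1.009227) = 0.033871
  k2 = f(1.150000, 1.017017) = 0.250138
  y ← 1.009227 + 0.46·0.250138 = 1.124290
y(1.38) ≈ 1.1243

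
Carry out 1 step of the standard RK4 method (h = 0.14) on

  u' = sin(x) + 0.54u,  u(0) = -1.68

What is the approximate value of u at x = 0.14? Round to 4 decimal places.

-1.8019

RK4: k1 = f(x_n, u_n); k2 = f(x_n + h/2, u_n + (h/2)·k1); k3 = f(x_n + h/2, u_n + (h/2)·k2); k4 = f(x_n + h, u_n + h·k3); u_{n+1} = u_n + (h/6)·(k1 + 2k2 + 2k3 + k4).
x=0.000000, u=-1.680000:
  k1 = f(0.000000, -1.680000) = -0.907200
  k2 = f(0.070000, -1.743504) = -0.871549
  k3 = f(0.070000, -1.741008) = -0.870202
  k4 = f(0.140000, -1.801828) = -0.833444
  u ← -1.680000 + (0.14/6)·(k1 + 2k2 + 2k3 + k4) = -1.801897
u(0.14) ≈ -1.8019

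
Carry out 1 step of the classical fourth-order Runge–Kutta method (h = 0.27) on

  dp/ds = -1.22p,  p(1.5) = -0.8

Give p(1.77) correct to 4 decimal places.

-0.5755

RK4: k1 = f(s_n, p_n); k2 = f(s_n + h/2, p_n + (h/2)·k1); k3 = f(s_n + h/2, p_n + (h/2)·k2); k4 = f(s_n + h, p_n + h·k3); p_{n+1} = p_n + (h/6)·(k1 + 2k2 + 2k3 + k4).
s=1.500000, p=-0.800000:
  k1 = f(1.500000, -0.800000) = 0.976000
  k2 = f(1.635000, -0.668240) = 0.815253
  k3 = f(1.635000, -0.689941) = 0.841728
  k4 = f(1.770000, -0.572733) = 0.698735
  p ← -0.800000 + (0.27/6)·(k1 + 2k2 + 2k3 + k4) = -0.575509
p(1.77) ≈ -0.5755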